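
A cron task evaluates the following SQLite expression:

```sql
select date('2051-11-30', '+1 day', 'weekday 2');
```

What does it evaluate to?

2051-12-05

November 2051 has 30 days; 0 remain after the 30th, so 1 days reach 2051-12-01.
`weekday 2` advances to the next Tuesday; 2051-12-01 is a Friday, so it moves forward to 2051-12-05.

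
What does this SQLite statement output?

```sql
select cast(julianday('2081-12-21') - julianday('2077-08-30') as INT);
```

1 day remains in August 2077 after the 30th (31 − 30).
Full months from September 2077 through November 2081 contribute their day counts.
Then 21 days into December 2081.
Total: 1 + 30 + 31 + 30 + 31 + 31 + 28 + 31 + 30 + 31 + 30 + 31 + 31 + 30 + 31 + 30 + 31 + 31 + 28 + 31 + 30 + 31 + 30 + 31 + 31 + 30 + 31 + 30 + 31 + 31 + 29 + 31 + 30 + 31 + 30 + 31 + 31 + 30 + 31 + 30 + 31 + 31 + 28 + 31 + 30 + 31 + 30 + 31 + 31 + 30 + 31 + 30 + 21 = 1574.

1574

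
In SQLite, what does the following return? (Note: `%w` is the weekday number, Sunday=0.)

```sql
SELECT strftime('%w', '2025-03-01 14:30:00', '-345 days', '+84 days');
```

First apply '-345 days', '+84 days': 2025-03-01 14:30:00 → 2024-06-13 14:30:00.
2024-06-13 is a Thursday; with Sunday=0 that is 4.

4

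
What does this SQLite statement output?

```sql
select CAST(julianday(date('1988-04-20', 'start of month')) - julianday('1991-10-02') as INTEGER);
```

-1279

`start of month` rewinds 1988-04-20 to 1988-04-01.
29 days remain in April 1988 after the 1st (30 − 1).
Full months from May 1988 through September 1991 contribute their day counts.
Then 2 days into October 1991.
Total: 29 + 31 + 30 + 31 + 31 + 30 + 31 + 30 + 31 + 31 + 28 + 31 + 30 + 31 + 30 + 31 + 31 + 30 + 31 + 30 + 31 + 31 + 28 + 31 + 30 + 31 + 30 + 31 + 31 + 30 + 31 + 30 + 31 + 31 + 28 + 31 + 30 + 31 + 30 + 31 + 31 + 30 + 2 = 1279.
The subtraction is earlier − later, so the result is −1279 → -1279.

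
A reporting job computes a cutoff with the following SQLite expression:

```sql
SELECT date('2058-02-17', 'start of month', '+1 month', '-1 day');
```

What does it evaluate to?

2058-02-28

`start of month` rewinds 2058-02-17 to 2058-02-01.
Adding +1 month to 2058-02-01 gives 2058-03-01.
Going back 1 day from 2058-03-01 reaches 2058-02-28 (last day of February, 28 days).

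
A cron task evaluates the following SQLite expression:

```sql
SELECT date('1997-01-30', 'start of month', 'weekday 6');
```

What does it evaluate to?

`start of month` rewinds 1997-01-30 to 1997-01-01.
`weekday 6` advances to the next Saturday; 1997-01-01 is a Wednesday, so it moves forward to 1997-01-04.

1997-01-04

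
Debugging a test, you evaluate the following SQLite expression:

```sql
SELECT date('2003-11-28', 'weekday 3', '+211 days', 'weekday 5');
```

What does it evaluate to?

2004-07-02

`weekday 3` advances to the next Wednesday; 2003-11-28 is a Friday, so it moves forward to 2003-12-03.
Applying '+211 days' to 2003-12-03: counting 211 days forward gives 2004-07-01.
`weekday 5` advances to the next Friday; 2004-07-01 is a Thursday, so it moves forward to 2004-07-02.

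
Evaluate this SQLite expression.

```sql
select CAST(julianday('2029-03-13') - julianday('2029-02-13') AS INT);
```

15 days remain in February 2029 after the 13th (28 − 13).
Then 13 days into March 2029.
Total: 15 + 13 = 28.

28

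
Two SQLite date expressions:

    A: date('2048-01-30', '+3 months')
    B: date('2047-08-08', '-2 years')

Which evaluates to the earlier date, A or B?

A = 2048-04-30.
B = 2045-08-08.
B is earlier.

B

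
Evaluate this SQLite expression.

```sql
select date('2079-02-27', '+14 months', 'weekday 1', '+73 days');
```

Adding +14 months to 2079-02-27 gives 2080-04-27.
`weekday 1` advances to the next Monday; 2080-04-27 is a Saturday, so it moves forward to 2080-04-29.
Applying '+73 days' to 2080-04-29: counting 73 days forward gives 2080-07-11.

2080-07-11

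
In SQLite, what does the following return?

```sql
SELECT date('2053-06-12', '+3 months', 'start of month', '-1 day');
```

2053-08-31

Adding +3 months to 2053-06-12 gives 2053-09-12.
`start of month` rewinds 2053-09-12 to 2053-09-01.
Going back 1 day from 2053-09-01 reaches 2053-08-31 (last day of August, 31 days).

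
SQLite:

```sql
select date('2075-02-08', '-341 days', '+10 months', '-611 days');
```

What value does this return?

Applying '-341 days' to 2075-02-08: counting 341 days back gives 2074-03-04.
Adding +10 months to 2074-03-04 gives 2075-01-04.
Applying '-611 days' to 2075-01-04: counting 611 days back gives 2073-05-03.

2073-05-03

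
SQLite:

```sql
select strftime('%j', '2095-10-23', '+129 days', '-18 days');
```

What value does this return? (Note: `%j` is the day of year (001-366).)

042

First apply '+129 days', '-18 days': 2095-10-23 → 2096-02-11.
Day-of-year for 2096-02-11: days since 2096-01-01 inclusive = 42, zero-padded to 042.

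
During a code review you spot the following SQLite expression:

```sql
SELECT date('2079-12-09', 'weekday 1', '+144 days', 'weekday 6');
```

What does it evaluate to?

`weekday 1` advances to the next Monday; 2079-12-09 is a Saturday, so it moves forward to 2079-12-11.
Applying '+144 days' to 2079-12-11: counting 144 days forward gives 2080-05-03.
`weekday 6` advances to the next Saturday; 2080-05-03 is a Friday, so it moves forward to 2080-05-04.

2080-05-04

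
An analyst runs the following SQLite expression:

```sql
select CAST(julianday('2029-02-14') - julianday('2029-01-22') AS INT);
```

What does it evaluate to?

23

9 days remain in January 2029 after the 22nd (31 − 22).
Then 14 days into February 2029.
Total: 9 + 14 = 23.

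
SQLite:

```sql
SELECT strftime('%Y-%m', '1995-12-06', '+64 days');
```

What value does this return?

First apply '+64 days': 1995-12-06 → 1996-02-08.
`%Y-%m` extracts the year-month: 1996-02.

1996-02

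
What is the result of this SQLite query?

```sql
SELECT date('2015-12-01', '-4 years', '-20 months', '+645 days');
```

2012-01-06

Adding -4 years to 2015-12-01 gives 2011-12-01.
Adding -20 months to 2011-12-01 gives 2010-04-01.
Applying '+645 days' to 2010-04-01: counting 645 days forward gives 2012-01-06.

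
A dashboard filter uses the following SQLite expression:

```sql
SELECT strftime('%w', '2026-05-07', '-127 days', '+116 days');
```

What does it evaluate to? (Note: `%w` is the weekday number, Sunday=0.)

First apply '-127 days', '+116 days': 2026-05-07 → 2026-04-26.
2026-04-26 is a Sunday; with Sunday=0 that is 0.

0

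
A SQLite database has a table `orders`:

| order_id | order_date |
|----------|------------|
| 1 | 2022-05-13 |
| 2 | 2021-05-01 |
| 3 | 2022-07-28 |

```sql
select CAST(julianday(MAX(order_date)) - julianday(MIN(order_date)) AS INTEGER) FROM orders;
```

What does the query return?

453

MIN = 2021-05-01, MAX = 2022-07-28.
30 days remain in May 2021 after the 1st (31 − 1).
Full months from June 2021 through June 2022 contribute their day counts.
Then 28 days into July 2022.
Total: 30 + 30 + 31 + 31 + 30 + 31 + 30 + 31 + 31 + 28 + 31 + 30 + 31 + 30 + 28 = 453.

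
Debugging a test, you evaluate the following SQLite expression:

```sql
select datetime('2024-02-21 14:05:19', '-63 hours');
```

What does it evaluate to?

-63 hours from 2024-02-21 14:05:19 is 2024-02-18 23:05:19 (crosses midnight).

2024-02-18 23:05:19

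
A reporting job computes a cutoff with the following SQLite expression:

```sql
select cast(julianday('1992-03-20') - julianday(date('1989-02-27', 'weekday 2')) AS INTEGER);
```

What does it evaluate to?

`weekday 2` advances to the next Tuesday; 1989-02-27 is a Monday, so it moves forward to 1989-02-28.
0 days remain in February 1989 after the 28th (28 − 28).
Full months from March 1989 through February 1992 contribute their day counts.
Then 20 days into March 1992.
Total: 0 + 31 + 30 + 31 + 30 + 31 + 31 + 30 + 31 + 30 + 31 + 31 + 28 + 31 + 30 + 31 + 30 + 31 + 31 + 30 + 31 + 30 + 31 + 31 + 28 + 31 + 30 + 31 + 30 + 31 + 31 + 30 + 31 + 30 + 31 + 31 + 29 + 20 = 1116.

1116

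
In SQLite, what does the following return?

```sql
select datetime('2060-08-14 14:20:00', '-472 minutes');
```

2060-08-14 06:28:00

472 minutes = 7h 52m; -472 minutes from 2060-08-14 14:20:00 is 2060-08-14 06:28:00.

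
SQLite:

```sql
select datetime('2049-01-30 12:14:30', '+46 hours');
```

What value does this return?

2049-02-01 10:14:30

+46 hours from 2049-01-30 12:14:30 is 2049-02-01 10:14:30 (crosses midnight).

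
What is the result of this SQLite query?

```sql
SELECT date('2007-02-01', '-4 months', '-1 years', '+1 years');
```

2006-10-01

Adding -4 months to 2007-02-01 gives 2006-10-01.
Adding -1 year to 2006-10-01 gives 2005-10-01.
Adding +1 year to 2005-10-01 gives 2006-10-01.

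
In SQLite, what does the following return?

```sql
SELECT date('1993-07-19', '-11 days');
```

Going back 11 days within July lands on 1993-07-08.

1993-07-08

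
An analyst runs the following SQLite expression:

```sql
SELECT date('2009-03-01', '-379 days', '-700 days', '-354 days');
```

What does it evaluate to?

2005-03-29

Applying '-379 days' to 2009-03-01: counting 379 days back gives 2008-02-16.
Applying '-700 days' to 2008-02-16: counting 700 days back gives 2006-03-18.
Applying '-354 days' to 2006-03-18: counting 354 days back gives 2005-03-29.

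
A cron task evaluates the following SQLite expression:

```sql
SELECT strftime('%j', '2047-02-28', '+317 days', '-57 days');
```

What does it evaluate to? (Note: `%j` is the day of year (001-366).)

319

First apply '+317 days', '-57 days': 2047-02-28 → 2047-11-15.
Day-of-year for 2047-11-15: days since 2047-01-01 inclusive = 319, zero-padded to 319.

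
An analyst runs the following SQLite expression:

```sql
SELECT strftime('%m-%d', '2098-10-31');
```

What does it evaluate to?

10-31

`%m-%d` extracts the month-day: 10-31.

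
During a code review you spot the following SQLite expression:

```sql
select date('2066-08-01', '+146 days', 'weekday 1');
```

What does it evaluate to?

2066-12-27

Applying '+146 days' to 2066-08-01: counting 146 days forward gives 2066-12-25.
`weekday 1` advances to the next Monday; 2066-12-25 is a Saturday, so it moves forward to 2066-12-27.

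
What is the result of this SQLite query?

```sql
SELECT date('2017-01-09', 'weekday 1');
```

`weekday 1` advances to the next Monday; 2017-01-09 is already a Monday, so it stays at 2017-01-09.

2017-01-09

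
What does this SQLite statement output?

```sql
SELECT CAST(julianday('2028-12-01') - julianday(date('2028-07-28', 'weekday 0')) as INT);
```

124

`weekday 0` advances to the next Sunday; 2028-07-28 is a Friday, so it moves forward to 2028-07-30.
1 day remains in July 2028 after the 30th (31 − 30).
August 2028: 31 days.
September 2028: 30 days.
October 2028: 31 days.
November 2028: 30 days.
Then 1 day into December 2028.
Total: 1 + 31 + 30 + 31 + 30 + 1 = 124.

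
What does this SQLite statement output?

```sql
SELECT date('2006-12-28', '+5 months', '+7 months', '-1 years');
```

2006-12-28

Adding +5 months to 2006-12-28 gives 2007-05-28.
Adding +7 months to 2007-05-28 gives 2007-12-28.
Adding -1 year to 2007-12-28 gives 2006-12-28.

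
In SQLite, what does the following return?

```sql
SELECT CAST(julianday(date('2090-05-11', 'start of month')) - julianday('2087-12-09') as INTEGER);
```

`start of month` rewinds 2090-05-11 to 2090-05-01.
22 days remain in December 2087 after the 9th (31 − 9).
Full months from January 2088 through April 2090 contribute their day counts.
Then 1 day into May 2090.
Total: 22 + 31 + 29 + 31 + 30 + 31 + 30 + 31 + 31 + 30 + 31 + 30 + 31 + 31 + 28 + 31 + 30 + 31 + 30 + 31 + 31 + 30 + 31 + 30 + 31 + 31 + 28 + 31 + 30 + 1 = 874.

874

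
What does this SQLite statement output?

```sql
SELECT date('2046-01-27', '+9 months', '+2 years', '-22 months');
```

Adding +9 months to 2046-01-27 gives 2046-10-27.
Adding +2 years to 2046-10-27 gives 2048-10-27.
Adding -22 months to 2048-10-27 gives 2046-12-27.

2046-12-27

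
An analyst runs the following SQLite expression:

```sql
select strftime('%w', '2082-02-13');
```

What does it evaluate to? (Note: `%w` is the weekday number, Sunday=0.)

2082-02-13 is a Friday; with Sunday=0 that is 5.

5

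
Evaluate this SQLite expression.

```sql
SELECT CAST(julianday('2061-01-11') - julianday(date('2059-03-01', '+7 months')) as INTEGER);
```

468

Adding +7 months to 2059-03-01 gives 2059-10-01.
30 days remain in October 2059 after the 1st (31 − 1).
Full months from November 2059 through December 2060 contribute their day counts.
Then 11 days into January 2061.
Total: 30 + 30 + 31 + 31 + 29 + 31 + 30 + 31 + 30 + 31 + 31 + 30 + 31 + 30 + 31 + 11 = 468.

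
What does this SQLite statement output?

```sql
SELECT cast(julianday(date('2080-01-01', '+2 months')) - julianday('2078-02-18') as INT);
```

Adding +2 months to 2080-01-01 gives 2080-03-01.
10 days remain in February 2078 after the 18th (28 − 18).
Full months from March 2078 through February 2080 contribute their day counts.
Then 1 day into March 2080.
Total: 10 + 31 + 30 + 31 + 30 + 31 + 31 + 30 + 31 + 30 + 31 + 31 + 28 + 31 + 30 + 31 + 30 + 31 + 31 + 30 + 31 + 30 + 31 + 31 + 29 + 1 = 742.

742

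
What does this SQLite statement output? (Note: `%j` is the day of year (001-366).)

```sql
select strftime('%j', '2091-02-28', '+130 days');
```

First apply '+130 days': 2091-02-28 → 2091-07-08.
Day-of-year for 2091-07-08: days since 2091-01-01 inclusive = 189, zero-padded to 189.

189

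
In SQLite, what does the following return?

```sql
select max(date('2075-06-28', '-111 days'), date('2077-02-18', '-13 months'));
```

date('2075-06-28', '-111 days') → 2075-03-09.
date('2077-02-18', '-13 months') → 2076-01-18.
Later of the two is 2076-01-18.

2076-01-18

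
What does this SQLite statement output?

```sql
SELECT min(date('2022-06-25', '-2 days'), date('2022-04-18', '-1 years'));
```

date('2022-06-25', '-2 days') → 2022-06-23.
date('2022-04-18', '-1 years') → 2021-04-18.
Earlier of the two is 2021-04-18.

2021-04-18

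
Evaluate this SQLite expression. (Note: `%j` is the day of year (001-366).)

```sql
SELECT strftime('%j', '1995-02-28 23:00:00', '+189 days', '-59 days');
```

189

First apply '+189 days', '-59 days': 1995-02-28 23:00:00 → 1995-07-08 23:00:00.
Day-of-year for 1995-07-08: days since 1995-01-01 inclusive = 189, zero-padded to 189.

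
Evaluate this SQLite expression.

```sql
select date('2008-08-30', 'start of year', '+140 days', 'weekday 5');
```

2008-05-23

`start of year` rewinds 2008-08-30 to 2008-01-01.
Applying '+140 days' to 2008-01-01: counting 140 days forward gives 2008-05-20.
`weekday 5` advances to the next Friday; 2008-05-20 is a Tuesday, so it moves forward to 2008-05-23.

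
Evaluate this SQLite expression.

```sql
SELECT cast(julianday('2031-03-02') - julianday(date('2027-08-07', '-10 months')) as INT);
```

1607

Adding -10 months to 2027-08-07 gives 2026-10-07.
24 days remain in October 2026 after the 7th (31 − 7).
Full months from November 2026 through February 2031 contribute their day counts.
Then 2 days into March 2031.
Total: 24 + 30 + 31 + 31 + 28 + 31 + 30 + 31 + 30 + 31 + 31 + 30 + 31 + 30 + 31 + 31 + 29 + 31 + 30 + 31 + 30 + 31 + 31 + 30 + 31 + 30 + 31 + 31 + 28 + 31 + 30 + 31 + 30 + 31 + 31 + 30 + 31 + 30 + 31 + 31 + 28 + 31 + 30 + 31 + 30 + 31 + 31 + 30 + 31 + 30 + 31 + 31 + 28 + 2 = 1607.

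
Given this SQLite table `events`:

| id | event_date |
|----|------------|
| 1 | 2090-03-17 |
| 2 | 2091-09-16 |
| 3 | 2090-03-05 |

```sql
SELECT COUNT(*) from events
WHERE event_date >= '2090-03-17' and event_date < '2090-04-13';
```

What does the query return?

1

Rows in [2090-03-17, 2090-04-13): 2090-03-17 → 1 row.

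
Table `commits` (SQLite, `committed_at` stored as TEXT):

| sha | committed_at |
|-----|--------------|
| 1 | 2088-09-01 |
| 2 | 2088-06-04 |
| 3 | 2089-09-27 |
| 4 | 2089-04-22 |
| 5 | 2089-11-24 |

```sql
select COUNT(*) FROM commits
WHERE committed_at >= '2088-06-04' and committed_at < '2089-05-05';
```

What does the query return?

Rows in [2088-06-04, 2089-05-05): 2088-09-01, 2088-06-04, 2089-04-22 → 3 rows.

3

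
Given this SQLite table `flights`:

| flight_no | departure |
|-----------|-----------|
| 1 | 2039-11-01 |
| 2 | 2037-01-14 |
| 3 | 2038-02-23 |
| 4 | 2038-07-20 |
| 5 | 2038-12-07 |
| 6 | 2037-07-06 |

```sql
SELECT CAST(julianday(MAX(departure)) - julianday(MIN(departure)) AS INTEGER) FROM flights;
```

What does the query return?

MIN = 2037-01-14, MAX = 2039-11-01.
17 days remain in January 2037 after the 14th (31 − 14).
Full months from February 2037 through October 2039 contribute their day counts.
Then 1 day into November 2039.
Total: 17 + 28 + 31 + 30 + 31 + 30 + 31 + 31 + 30 + 31 + 30 + 31 + 31 + 28 + 31 + 30 + 31 + 30 + 31 + 31 + 30 + 31 + 30 + 31 + 31 + 28 + 31 + 30 + 31 + 30 + 31 + 31 + 30 + 31 + 1 = 1021.

1021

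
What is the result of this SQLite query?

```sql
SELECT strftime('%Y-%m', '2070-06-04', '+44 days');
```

2070-07

First apply '+44 days': 2070-06-04 → 2070-07-18.
`%Y-%m` extracts the year-month: 2070-07.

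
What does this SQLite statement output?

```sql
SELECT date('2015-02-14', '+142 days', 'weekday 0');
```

2015-07-12

Applying '+142 days' to 2015-02-14: counting 142 days forward gives 2015-07-06.
`weekday 0` advances to the next Sunday; 2015-07-06 is a Monday, so it moves forward to 2015-07-12.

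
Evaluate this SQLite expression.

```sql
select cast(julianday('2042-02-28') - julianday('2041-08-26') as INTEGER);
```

186

5 days remain in August 2041 after the 26th (31 − 26).
September 2041: 30 days.
October 2041: 31 days.
November 2041: 30 days.
December 2041: 31 days.
January 2042: 31 days.
Then 28 days into February 2042.
Total: 5 + 30 + 31 + 30 + 31 + 31 + 28 = 186.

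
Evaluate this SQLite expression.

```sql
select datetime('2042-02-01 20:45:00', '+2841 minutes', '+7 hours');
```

2042-02-04 03:06:00

2841 minutes = 47h 21m; +2841 minutes from 2042-02-01 20:45:00 is 2042-02-03 20:06:00 (crosses midnight).
+7 hours from 2042-02-03 20:06:00 is 2042-02-04 03:06:00 (crosses midnight).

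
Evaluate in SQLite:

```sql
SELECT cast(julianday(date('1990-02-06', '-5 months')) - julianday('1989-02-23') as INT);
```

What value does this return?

Adding -5 months to 1990-02-06 gives 1989-09-06.
5 days remain in February 1989 after the 23rd (28 − 23).
Full months from March 1989 through August 1989 contribute their day counts.
Then 6 days into September 1989.
Total: 5 + 31 + 30 + 31 + 30 + 31 + 31 + 6 = 195.

195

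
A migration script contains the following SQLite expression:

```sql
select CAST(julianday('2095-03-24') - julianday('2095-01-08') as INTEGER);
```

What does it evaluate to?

75

23 days remain in January 2095 after the 8th (31 − 8).
February 2095: 28 days.
Then 24 days into March 2095.
Total: 23 + 28 + 24 = 75.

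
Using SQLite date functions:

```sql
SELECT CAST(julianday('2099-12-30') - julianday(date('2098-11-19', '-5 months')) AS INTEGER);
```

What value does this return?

559

Adding -5 months to 2098-11-19 gives 2098-06-19.
11 days remain in June 2098 after the 19th (30 − 19).
Full months from July 2098 through November 2099 contribute their day counts.
Then 30 days into December 2099.
Total: 11 + 31 + 31 + 30 + 31 + 30 + 31 + 31 + 28 + 31 + 30 + 31 + 30 + 31 + 31 + 30 + 31 + 30 + 30 = 559.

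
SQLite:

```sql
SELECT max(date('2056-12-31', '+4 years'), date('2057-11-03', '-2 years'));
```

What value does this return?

date('2056-12-31', '+4 years') → 2060-12-31.
date('2057-11-03', '-2 years') → 2055-11-03.
Later of the two is 2060-12-31.

2060-12-31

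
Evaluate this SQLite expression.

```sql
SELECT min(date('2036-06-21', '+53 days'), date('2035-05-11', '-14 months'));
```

date('2036-06-21', '+53 days') → 2036-08-13.
date('2035-05-11', '-14 months') → 2034-03-11.
Earlier of the two is 2034-03-11.

2034-03-11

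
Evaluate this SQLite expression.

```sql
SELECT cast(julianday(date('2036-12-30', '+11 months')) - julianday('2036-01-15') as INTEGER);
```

685

Adding +11 months to 2036-12-30 gives 2037-11-30.
16 days remain in January 2036 after the 15th (31 − 15).
Full months from February 2036 through October 2037 contribute their day counts.
Then 30 days into November 2037.
Total: 16 + 29 + 31 + 30 + 31 + 30 + 31 + 31 + 30 + 31 + 30 + 31 + 31 + 28 + 31 + 30 + 31 + 30 + 31 + 31 + 30 + 31 + 30 = 685.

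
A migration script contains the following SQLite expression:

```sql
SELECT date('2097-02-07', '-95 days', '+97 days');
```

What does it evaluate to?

2097-02-09

Applying '-95 days' to 2097-02-07: counting 95 days back gives 2096-11-04.
Applying '+97 days' to 2096-11-04: counting 97 days forward gives 2097-02-09.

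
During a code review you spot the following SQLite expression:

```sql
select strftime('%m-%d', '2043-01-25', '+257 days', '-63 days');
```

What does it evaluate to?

08-07

First apply '+257 days', '-63 days': 2043-01-25 → 2043-08-07.
`%m-%d` extracts the month-day: 08-07.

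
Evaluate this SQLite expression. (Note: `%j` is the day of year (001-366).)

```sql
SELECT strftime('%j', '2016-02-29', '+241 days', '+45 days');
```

First apply '+241 days', '+45 days': 2016-02-29 → 2016-12-11.
Day-of-year for 2016-12-11: days since 2016-01-01 inclusive = 346, zero-padded to 346.

346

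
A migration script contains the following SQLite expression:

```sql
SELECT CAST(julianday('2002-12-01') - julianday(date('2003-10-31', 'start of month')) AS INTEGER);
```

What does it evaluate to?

-304

`start of month` rewinds 2003-10-31 to 2003-10-01.
30 days remain in December 2002 after the 1st (31 − 1).
Full months from January 2003 through September 2003 contribute their day counts.
Then 1 day into October 2003.
Total: 30 + 31 + 28 + 31 + 30 + 31 + 30 + 31 + 31 + 30 + 1 = 304.
The subtraction is earlier − later, so the result is −304 → -304.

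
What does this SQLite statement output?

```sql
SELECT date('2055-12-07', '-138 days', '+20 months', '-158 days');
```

Applying '-138 days' to 2055-12-07: counting 138 days back gives 2055-07-22.
Adding +20 months to 2055-07-22 gives 2057-03-22.
Applying '-158 days' to 2057-03-22: counting 158 days back gives 2056-10-15.

2056-10-15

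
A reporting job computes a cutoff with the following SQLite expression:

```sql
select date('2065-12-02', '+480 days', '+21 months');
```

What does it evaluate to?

2068-12-27

Applying '+480 days' to 2065-12-02: counting 480 days forward gives 2067-03-27.
Adding +21 months to 2067-03-27 gives 2068-12-27.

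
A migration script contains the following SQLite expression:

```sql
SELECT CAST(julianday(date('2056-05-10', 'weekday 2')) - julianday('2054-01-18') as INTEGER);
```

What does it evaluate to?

`weekday 2` advances to the next Tuesday; 2056-05-10 is a Wednesday, so it moves forward to 2056-05-16.
13 days remain in January 2054 after the 18th (31 − 18).
Full months from February 2054 through April 2056 contribute their day counts.
Then 16 days into May 2056.
Total: 13 + 28 + 31 + 30 + 31 + 30 + 31 + 31 + 30 + 31 + 30 + 31 + 31 + 28 + 31 + 30 + 31 + 30 + 31 + 31 + 30 + 31 + 30 + 31 + 31 + 29 + 31 + 30 + 16 = 849.

849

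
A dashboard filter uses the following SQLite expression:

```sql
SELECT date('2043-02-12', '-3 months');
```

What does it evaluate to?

2042-11-12

Adding -3 months to 2043-02-12 gives 2042-11-12.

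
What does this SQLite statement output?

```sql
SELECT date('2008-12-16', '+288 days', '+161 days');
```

2010-03-10

Applying '+288 days' to 2008-12-16: counting 288 days forward gives 2009-09-30.
Applying '+161 days' to 2009-09-30: counting 161 days forward gives 2010-03-10.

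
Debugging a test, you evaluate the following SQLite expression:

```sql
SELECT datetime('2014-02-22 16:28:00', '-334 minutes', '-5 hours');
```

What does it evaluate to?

334 minutes = 5h 34m; -334 minutes from 2014-02-22 16:28:00 is 2014-02-22 10:54:00.
-5 hours from 2014-02-22 10:54:00 is 2014-02-22 05:54:00.

2014-02-22 05:54:00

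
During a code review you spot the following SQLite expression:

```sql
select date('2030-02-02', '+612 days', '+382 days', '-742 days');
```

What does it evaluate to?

2030-10-12

Applying '+612 days' to 2030-02-02: counting 612 days forward gives 2031-10-07.
Applying '+382 days' to 2031-10-07: counting 382 days forward gives 2032-10-23.
Applying '-742 days' to 2032-10-23: counting 742 days back gives 2030-10-12.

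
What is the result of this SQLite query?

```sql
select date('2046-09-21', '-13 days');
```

2046-09-08

Going back 13 days within September lands on 2046-09-08.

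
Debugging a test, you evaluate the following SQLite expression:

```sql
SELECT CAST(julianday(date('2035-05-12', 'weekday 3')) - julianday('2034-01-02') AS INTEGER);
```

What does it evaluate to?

499

`weekday 3` advances to the next Wednesday; 2035-05-12 is a Saturday, so it moves forward to 2035-05-16.
29 days remain in January 2034 after the 2nd (31 − 2).
Full months from February 2034 through April 2035 contribute their day counts.
Then 16 days into May 2035.
Total: 29 + 28 + 31 + 30 + 31 + 30 + 31 + 31 + 30 + 31 + 30 + 31 + 31 + 28 + 31 + 30 + 16 = 499.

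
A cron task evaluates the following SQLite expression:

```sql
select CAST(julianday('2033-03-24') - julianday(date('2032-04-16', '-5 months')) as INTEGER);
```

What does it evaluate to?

494

Adding -5 months to 2032-04-16 gives 2031-11-16.
14 days remain in November 2031 after the 16th (30 − 16).
Full months from December 2031 through February 2033 contribute their day counts.
Then 24 days into March 2033.
Total: 14 + 31 + 31 + 29 + 31 + 30 + 31 + 30 + 31 + 31 + 30 + 31 + 30 + 31 + 31 + 28 + 24 = 494.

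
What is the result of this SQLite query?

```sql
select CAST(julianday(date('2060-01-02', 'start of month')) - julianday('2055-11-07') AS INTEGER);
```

1516

`start of month` rewinds 2060-01-02 to 2060-01-01.
23 days remain in November 2055 after the 7th (30 − 7).
Full months from December 2055 through December 2059 contribute their day counts.
Then 1 day into January 2060.
Total: 23 + 31 + 31 + 29 + 31 + 30 + 31 + 30 + 31 + 31 + 30 + 31 + 30 + 31 + 31 + 28 + 31 + 30 + 31 + 30 + 31 + 31 + 30 + 31 + 30 + 31 + 31 + 28 + 31 + 30 + 31 + 30 + 31 + 31 + 30 + 31 + 30 + 31 + 31 + 28 + 31 + 30 + 31 + 30 + 31 + 31 + 30 + 31 + 30 + 31 + 1 = 1516.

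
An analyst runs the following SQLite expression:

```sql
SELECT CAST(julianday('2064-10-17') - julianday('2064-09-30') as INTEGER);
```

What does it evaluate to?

17

0 days remain in September 2064 after the 30th (30 − 30).
Then 17 days into October 2064.
Total: 0 + 17 = 17.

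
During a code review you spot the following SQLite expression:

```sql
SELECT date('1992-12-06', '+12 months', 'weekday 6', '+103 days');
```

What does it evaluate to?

1994-03-24

Adding +12 months to 1992-12-06 gives 1993-12-06.
`weekday 6` advances to the next Saturday; 1993-12-06 is a Monday, so it moves forward to 1993-12-11.
Applying '+103 days' to 1993-12-11: counting 103 days forward gives 1994-03-24.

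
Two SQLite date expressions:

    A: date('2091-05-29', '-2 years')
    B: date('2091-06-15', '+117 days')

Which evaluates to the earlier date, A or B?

A = 2089-05-29.
B = 2091-10-10.
A is earlier.

A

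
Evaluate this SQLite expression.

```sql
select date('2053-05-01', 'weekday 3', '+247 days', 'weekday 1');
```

`weekday 3` advances to the next Wednesday; 2053-05-01 is a Thursday, so it moves forward to 2053-05-07.
Applying '+247 days' to 2053-05-07: counting 247 days forward gives 2054-01-09.
`weekday 1` advances to the next Monday; 2054-01-09 is a Friday, so it moves forward to 2054-01-12.

2054-01-12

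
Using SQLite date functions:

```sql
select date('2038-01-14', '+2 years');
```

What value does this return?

2040-01-14

Adding +2 years to 2038-01-14 gives 2040-01-14.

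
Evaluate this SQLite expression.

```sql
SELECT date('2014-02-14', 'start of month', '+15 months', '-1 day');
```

`start of month` rewinds 2014-02-14 to 2014-02-01.
Adding +15 months to 2014-02-01 gives 2015-05-01.
Going back 1 day from 2015-05-01 reaches 2015-04-30 (last day of April, 30 days).

2015-04-30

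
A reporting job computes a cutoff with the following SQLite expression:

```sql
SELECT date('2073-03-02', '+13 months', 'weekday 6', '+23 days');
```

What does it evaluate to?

Adding +13 months to 2073-03-02 gives 2074-04-02.
`weekday 6` advances to the next Saturday; 2074-04-02 is a Monday, so it moves forward to 2074-04-07.
Advancing 23 more days within April lands on 2074-04-30.

2074-04-30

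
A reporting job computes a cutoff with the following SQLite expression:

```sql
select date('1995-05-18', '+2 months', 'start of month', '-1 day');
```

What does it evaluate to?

Adding +2 months to 1995-05-18 gives 1995-07-18.
`start of month` rewinds 1995-07-18 to 1995-07-01.
Going back 1 day from 1995-07-01 reaches 1995-06-30 (last day of June, 30 days).

1995-06-30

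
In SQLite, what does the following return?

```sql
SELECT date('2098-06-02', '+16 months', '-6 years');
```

2093-10-02

Adding +16 months to 2098-06-02 gives 2099-10-02.
Adding -6 years to 2099-10-02 gives 2093-10-02.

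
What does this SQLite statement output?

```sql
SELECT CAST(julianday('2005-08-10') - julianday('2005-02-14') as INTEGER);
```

14 days remain in February 2005 after the 14th (28 − 14).
March 2005: 31 days.
April 2005: 30 days.
May 2005: 31 days.
June 2005: 30 days.
July 2005: 31 days.
Then 10 days into August 2005.
Total: 14 + 31 + 30 + 31 + 30 + 31 + 10 = 177.

177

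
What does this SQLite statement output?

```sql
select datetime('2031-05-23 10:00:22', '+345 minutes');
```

2031-05-23 15:45:22

345 minutes = 5h 45m; +345 minutes from 2031-05-23 10:00:22 is 2031-05-23 15:45:22.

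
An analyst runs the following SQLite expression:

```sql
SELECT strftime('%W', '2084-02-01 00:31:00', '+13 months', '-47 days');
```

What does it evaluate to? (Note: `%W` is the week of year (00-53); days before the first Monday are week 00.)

First apply '+13 months', '-47 days': 2084-02-01 00:31:00 → 2085-01-13 00:31:00.
2085-01-13 is a Saturday. SQLite's %W counts Mondays since the year started; the result is 02.

02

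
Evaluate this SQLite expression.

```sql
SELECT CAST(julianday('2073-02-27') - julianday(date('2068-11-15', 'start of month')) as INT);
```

`start of month` rewinds 2068-11-15 to 2068-11-01.
29 days remain in November 2068 after the 1st (30 − 1).
Full months from December 2068 through January 2073 contribute their day counts.
Then 27 days into February 2073.
Total: 29 + 31 + 31 + 28 + 31 + 30 + 31 + 30 + 31 + 31 + 30 + 31 + 30 + 31 + 31 + 28 + 31 + 30 + 31 + 30 + 31 + 31 + 30 + 31 + 30 + 31 + 31 + 28 + 31 + 30 + 31 + 30 + 31 + 31 + 30 + 31 + 30 + 31 + 31 + 29 + 31 + 30 + 31 + 30 + 31 + 31 + 30 + 31 + 30 + 31 + 31 + 27 = 1579.

1579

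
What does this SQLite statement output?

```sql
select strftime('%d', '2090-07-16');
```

16

`%d` extracts the 2-digit day of month: 16.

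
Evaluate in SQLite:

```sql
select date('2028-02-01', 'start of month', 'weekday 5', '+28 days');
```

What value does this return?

`start of month` rewinds 2028-02-01 to 2028-02-01.
`weekday 5` advances to the next Friday; 2028-02-01 is a Tuesday, so it moves forward to 2028-02-04.
February 2028 has 29 days; 25 remain after the 4th, so 26 days reach 2028-03-01.
Advancing 2 more days within March lands on 2028-03-03.

2028-03-03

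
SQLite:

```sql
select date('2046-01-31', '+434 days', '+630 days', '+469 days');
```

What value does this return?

2050-04-13

Applying '+434 days' to 2046-01-31: counting 434 days forward gives 2047-04-10.
Applying '+630 days' to 2047-04-10: counting 630 days forward gives 2048-12-30.
Applying '+469 days' to 2048-12-30: counting 469 days forward gives 2050-04-13.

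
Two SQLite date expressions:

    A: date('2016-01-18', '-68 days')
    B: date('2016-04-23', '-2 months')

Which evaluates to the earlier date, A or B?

A

A = 2015-11-11.
B = 2016-02-23.
A is earlier.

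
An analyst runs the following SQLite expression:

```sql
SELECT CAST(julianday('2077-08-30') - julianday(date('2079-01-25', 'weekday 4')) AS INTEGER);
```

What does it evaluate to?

-514

`weekday 4` advances to the next Thursday; 2079-01-25 is a Wednesday, so it moves forward to 2079-01-26.
1 day remains in August 2077 after the 30th (31 − 30).
Full months from September 2077 through December 2078 contribute their day counts.
Then 26 days into January 2079.
Total: 1 + 30 + 31 + 30 + 31 + 31 + 28 + 31 + 30 + 31 + 30 + 31 + 31 + 30 + 31 + 30 + 31 + 26 = 514.
The subtraction is earlier − later, so the result is −514 → -514.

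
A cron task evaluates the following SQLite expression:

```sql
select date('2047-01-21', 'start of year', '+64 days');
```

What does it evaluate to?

`start of year` rewinds 2047-01-21 to 2047-01-01.
Applying '+64 days' to 2047-01-01: counting 64 days forward gives 2047-03-06.

2047-03-06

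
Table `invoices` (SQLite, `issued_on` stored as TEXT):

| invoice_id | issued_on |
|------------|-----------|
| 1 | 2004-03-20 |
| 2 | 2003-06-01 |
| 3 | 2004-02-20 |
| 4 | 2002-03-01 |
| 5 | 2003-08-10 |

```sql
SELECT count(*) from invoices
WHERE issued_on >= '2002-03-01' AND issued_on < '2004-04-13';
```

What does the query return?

5

Rows in [2002-03-01, 2004-04-13): 2004-03-20, 2003-06-01, 2004-02-20, 2002-03-01, 2003-08-10 → 5 rows.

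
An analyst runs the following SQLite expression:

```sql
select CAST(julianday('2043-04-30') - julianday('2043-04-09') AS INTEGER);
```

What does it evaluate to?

Both dates are in April 2043: 30 − 9 = 21.

21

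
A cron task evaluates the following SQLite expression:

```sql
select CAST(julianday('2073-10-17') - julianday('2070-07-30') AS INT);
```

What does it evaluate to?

1 day remains in July 2070 after the 30th (31 − 30).
Full months from August 2070 through September 2073 contribute their day counts.
Then 17 days into October 2073.
Total: 1 + 31 + 30 + 31 + 30 + 31 + 31 + 28 + 31 + 30 + 31 + 30 + 31 + 31 + 30 + 31 + 30 + 31 + 31 + 29 + 31 + 30 + 31 + 30 + 31 + 31 + 30 + 31 + 30 + 31 + 31 + 28 + 31 + 30 + 31 + 30 + 31 + 31 + 30 + 17 = 1175.

1175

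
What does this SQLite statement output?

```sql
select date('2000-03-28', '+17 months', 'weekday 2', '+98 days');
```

2001-12-04

Adding +17 months to 2000-03-28 gives 2001-08-28.
`weekday 2` advances to the next Tuesday; 2001-08-28 is already a Tuesday, so it stays at 2001-08-28.
Applying '+98 days' to 2001-08-28: counting 98 days forward gives 2001-12-04.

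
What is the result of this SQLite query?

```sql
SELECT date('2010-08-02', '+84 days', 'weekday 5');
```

2010-10-29

Applying '+84 days' to 2010-08-02: counting 84 days forward gives 2010-10-25.
`weekday 5` advances to the next Friday; 2010-10-25 is a Monday, so it moves forward to 2010-10-29.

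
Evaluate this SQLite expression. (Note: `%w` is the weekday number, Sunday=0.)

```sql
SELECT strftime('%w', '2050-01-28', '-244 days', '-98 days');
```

6

First apply '-244 days', '-98 days': 2050-01-28 → 2049-02-20.
2049-02-20 is a Saturday; with Sunday=0 that is 6.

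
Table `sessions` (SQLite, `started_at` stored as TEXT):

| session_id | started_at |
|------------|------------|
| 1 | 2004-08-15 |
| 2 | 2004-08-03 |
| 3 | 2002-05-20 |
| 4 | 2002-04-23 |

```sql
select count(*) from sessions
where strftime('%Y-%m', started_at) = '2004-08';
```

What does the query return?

Rows with year-month 2004-08: 2004-08-15, 2004-08-03 → 2.

2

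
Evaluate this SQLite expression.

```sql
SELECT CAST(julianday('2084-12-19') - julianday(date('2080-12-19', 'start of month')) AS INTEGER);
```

`start of month` rewinds 2080-12-19 to 2080-12-01.
30 days remain in December 2080 after the 1st (31 − 1).
Full months from January 2081 through November 2084 contribute their day counts.
Then 19 days into December 2084.
Total: 30 + 31 + 28 + 31 + 30 + 31 + 30 + 31 + 31 + 30 + 31 + 30 + 31 + 31 + 28 + 31 + 30 + 31 + 30 + 31 + 31 + 30 + 31 + 30 + 31 + 31 + 28 + 31 + 30 + 31 + 30 + 31 + 31 + 30 + 31 + 30 + 31 + 31 + 29 + 31 + 30 + 31 + 30 + 31 + 31 + 30 + 31 + 30 + 19 = 1479.

1479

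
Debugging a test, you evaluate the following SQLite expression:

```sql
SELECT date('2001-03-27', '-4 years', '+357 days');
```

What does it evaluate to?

Adding -4 years to 2001-03-27 gives 1997-03-27.
Applying '+357 days' to 1997-03-27: counting 357 days forward gives 1998-03-19.

1998-03-19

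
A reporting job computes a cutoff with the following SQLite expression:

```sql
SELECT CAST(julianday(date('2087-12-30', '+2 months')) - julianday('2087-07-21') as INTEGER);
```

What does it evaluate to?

Adding +2 months to 2087-12-30 targets 2088-02-30. February 2088 has only 29 days, so SQLite normalizes the 1-day overflow forward to 2088-03-01.
10 days remain in July 2087 after the 21st (31 − 21).
Full months from August 2087 through February 2088 contribute their day counts.
Then 1 day into March 2088.
Total: 10 + 31 + 30 + 31 + 30 + 31 + 31 + 29 + 1 = 224.

224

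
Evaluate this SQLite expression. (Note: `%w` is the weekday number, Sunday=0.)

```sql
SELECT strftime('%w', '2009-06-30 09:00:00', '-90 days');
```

First apply '-90 days': 2009-06-30 09:00:00 → 2009-04-01 09:00:00.
2009-04-01 is a Wednesday; with Sunday=0 that is 3.

3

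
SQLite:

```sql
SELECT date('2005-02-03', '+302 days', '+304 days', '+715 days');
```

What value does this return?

2008-09-16

Applying '+302 days' to 2005-02-03: counting 302 days forward gives 2005-12-02.
Applying '+304 days' to 2005-12-02: counting 304 days forward gives 2006-10-02.
Applying '+715 days' to 2006-10-02: counting 715 days forward gives 2008-09-16.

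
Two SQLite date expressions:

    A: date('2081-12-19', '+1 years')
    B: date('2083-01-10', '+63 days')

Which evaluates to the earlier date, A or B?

A = 2082-12-19.
B = 2083-03-14.
A is earlier.

A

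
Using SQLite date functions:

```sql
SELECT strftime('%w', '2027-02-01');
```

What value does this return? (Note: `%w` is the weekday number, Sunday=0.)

1

2027-02-01 is a Monday; with Sunday=0 that is 1.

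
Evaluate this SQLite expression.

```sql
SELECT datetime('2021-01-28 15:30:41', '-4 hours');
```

2021-01-28 11:30:41

-4 hours from 2021-01-28 15:30:41 is 2021-01-28 11:30:41.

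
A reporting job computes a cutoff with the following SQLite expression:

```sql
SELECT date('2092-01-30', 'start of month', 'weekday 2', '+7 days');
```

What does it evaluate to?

`start of month` rewinds 2092-01-30 to 2092-01-01.
`weekday 2` advances to the next Tuesday; 2092-01-01 is already a Tuesday, so it stays at 2092-01-01.
Advancing 7 more days within January lands on 2092-01-08.

2092-01-08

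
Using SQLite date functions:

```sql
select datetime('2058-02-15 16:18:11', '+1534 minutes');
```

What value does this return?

1534 minutes = 25h 34m; +1534 minutes from 2058-02-15 16:18:11 is 2058-02-16 17:52:11 (crosses midnight).

2058-02-16 17:52:11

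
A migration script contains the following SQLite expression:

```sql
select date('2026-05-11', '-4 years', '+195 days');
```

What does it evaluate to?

2022-11-22

Adding -4 years to 2026-05-11 gives 2022-05-11.
Applying '+195 days' to 2022-05-11: counting 195 days forward gives 2022-11-22.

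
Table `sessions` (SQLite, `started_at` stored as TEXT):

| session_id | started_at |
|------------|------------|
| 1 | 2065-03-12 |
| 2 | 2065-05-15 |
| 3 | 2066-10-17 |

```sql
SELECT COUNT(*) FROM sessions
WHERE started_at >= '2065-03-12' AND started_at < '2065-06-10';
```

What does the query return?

Rows in [2065-03-12, 2065-06-10): 2065-03-12, 2065-05-15 → 2 rows.

2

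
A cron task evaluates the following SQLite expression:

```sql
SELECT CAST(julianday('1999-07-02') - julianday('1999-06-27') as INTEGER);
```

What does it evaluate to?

3 days remain in June 1999 after the 27th (30 − 27).
Then 2 days into July 1999.
Total: 3 + 2 = 5.

5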